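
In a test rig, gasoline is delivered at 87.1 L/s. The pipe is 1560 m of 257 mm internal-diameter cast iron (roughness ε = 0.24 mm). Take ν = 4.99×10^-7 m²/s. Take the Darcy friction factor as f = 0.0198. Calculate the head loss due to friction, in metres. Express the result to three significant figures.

V = 4Q/(πD²) = 4·0.0871/(π·0.257²) = 1.679 m/s
h_f = f(L/D)V²/(2g) = 0.01980·(1560/0.257)·1.679²/(2·9.81) = 17.27 m

h_f ≈ 17.3 m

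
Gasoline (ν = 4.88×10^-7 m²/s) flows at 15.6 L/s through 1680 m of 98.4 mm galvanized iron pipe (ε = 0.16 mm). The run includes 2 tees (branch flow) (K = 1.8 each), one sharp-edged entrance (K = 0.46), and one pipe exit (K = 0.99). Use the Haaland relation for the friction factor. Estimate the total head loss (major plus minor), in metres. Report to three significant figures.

V = 4Q/(πD²) = 2.051 m/s; V²/2g = 0.2145 m
Re = 4.14×10^5, ε/D = 0.00163 → f = 0.02267 (Haaland)
Major: h_f = f(L/D)·V²/2g = 0.02267·17073·0.2145 = 83.03 m
Minor: ΣK = 5.05; h_m = ΣK·V²/2g = 1.083 m
Total H_L = 83.03 + 1.083 = 84.12 m

H_L ≈ 84.1 m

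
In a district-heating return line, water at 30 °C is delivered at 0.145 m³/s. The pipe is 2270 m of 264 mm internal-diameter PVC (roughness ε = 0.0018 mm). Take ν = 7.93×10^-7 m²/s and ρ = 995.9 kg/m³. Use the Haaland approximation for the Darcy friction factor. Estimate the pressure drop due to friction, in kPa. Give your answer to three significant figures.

V = 4Q/(πD²) = 4·0.145/(π·0.264²) = 2.649 m/s
Re = VD/ν = 2.649·0.264/7.93×10^-7 = 8.82×10^5 → turbulent
ε/D = 0.0018/264 = 6.82×10^-6
Haaland: f = 0.01194
h_f = f(L/D)V²/(2g) = 0.01194·(2270/0.264)·2.649²/(2·9.81) = 36.73 m
Δp = ρg·h_f = 995.9·9.81·36.73 = 358.9 kPa

Δp ≈ 359 kPa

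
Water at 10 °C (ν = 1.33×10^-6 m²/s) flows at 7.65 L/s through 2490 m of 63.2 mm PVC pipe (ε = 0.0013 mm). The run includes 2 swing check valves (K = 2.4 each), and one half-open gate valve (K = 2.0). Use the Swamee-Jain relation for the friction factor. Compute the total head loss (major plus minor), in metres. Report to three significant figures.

V = 4Q/(πD²) = 2.439 m/s; V²/2g = 0.3031 m
Re = 1.16×10^5, ε/D = 2.06×10^-5 → f = 0.01746 (Swamee-Jain)
Major: h_f = f(L/D)·V²/2g = 0.01746·39399·0.3031 = 208.5 m
Minor: ΣK = 6.80; h_m = ΣK·V²/2g = 2.061 m
Total H_L = 208.5 + 2.061 = 210.6 m

H_L ≈ 211 m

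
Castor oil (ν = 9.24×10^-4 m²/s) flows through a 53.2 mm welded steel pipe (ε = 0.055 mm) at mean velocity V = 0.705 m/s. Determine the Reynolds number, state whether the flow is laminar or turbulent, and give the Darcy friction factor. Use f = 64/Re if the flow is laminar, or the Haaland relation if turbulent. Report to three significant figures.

Re ≈ 40.6; laminar; f = 64/Re ≈ 1.58

Re = VD/ν = 0.7050·0.0532/9.24×10^-4 = 40.6
Re < 2300 → laminar → f = 64/Re = 1.577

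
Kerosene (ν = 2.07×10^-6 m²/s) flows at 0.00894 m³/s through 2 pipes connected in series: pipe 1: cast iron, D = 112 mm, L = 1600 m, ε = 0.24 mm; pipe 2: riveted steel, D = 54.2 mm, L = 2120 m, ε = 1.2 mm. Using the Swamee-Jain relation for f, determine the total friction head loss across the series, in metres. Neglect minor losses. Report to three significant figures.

Pipe 1: V = 0.9074 m/s, Re = 4.91×10^4, ε/D = 0.00214, f = 0.02715, h_1 = f(L/D)V²/2g = 16.28 m
Pipe 2: V = 3.875 m/s, Re = 1.01×10^5, ε/D = 0.0221, f = 0.05118, h_2 = f(L/D)V²/2g = 1532 m
Series → Q common, losses add: H = Σh = 1548 m

H ≈ 1550 m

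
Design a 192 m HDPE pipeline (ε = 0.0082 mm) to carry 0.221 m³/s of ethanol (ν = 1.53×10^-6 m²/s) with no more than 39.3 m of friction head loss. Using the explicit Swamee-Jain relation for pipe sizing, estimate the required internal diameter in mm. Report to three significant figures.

D ≈ 192 mm

Swamee-Jain (Type III): D = 0.66·[ε^1.25·(LQ²/(gh_f))^4.75 + ν·Q^9.4·(L/(gh_f))^5.2]^0.04
LQ²/(gh_f) = 0.02432; L/(gh_f) = 0.4980
Term 1 = ε^1.25·(…)^4.75 = 9.46×10^-15; Term 2 = ν·Q^9.4·(…)^5.2 = 2.80×10^-14
D = 0.66·(9.46×10^-15 + 2.80×10^-14)^0.04 = 0.1916 m = 192 mm
Check: V = 7.66 m/s, Re = 9.60×10^5, f = 0.01261, h_f = 37.8 m ≈ 39.3 m ✓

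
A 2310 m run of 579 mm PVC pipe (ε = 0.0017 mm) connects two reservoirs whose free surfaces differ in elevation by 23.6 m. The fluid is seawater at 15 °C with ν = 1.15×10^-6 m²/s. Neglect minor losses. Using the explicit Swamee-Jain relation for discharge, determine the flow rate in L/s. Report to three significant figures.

Swamee-Jain (Type II): Q = -0.965·√(gD⁵h_f/L)·ln[ε/(3.7D) + √(3.17ν²L/(gD³h_f))]
√(gD⁵h_f/L) = √(9.81·0.579⁵·23.6/2310) = 0.08076
ε/(3.7D) = 7.94×10^-7; √(3.17ν²L/(gD³h_f)) = 1.47×10^-5
Q = -0.965·0.08076·ln(1.547×10^-5) = 0.8632 m³/s
Check: V = 3.28 m/s, Re = 1.65×10^6, f = 0.01079, h_f = 23.6 m ≈ 23.6 m ✓

Q ≈ 863 L/s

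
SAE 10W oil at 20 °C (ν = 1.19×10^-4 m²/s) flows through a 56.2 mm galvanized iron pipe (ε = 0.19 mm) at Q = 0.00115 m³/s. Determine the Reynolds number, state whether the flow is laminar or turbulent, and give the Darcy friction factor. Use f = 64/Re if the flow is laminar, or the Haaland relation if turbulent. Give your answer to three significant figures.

Re ≈ 219; laminar; f = 64/Re ≈ 0.292

V = 4Q/(πD²) = 0.4636 m/s
Re = VD/ν = 0.4636·0.0562/1.19×10^-4 = 219
Re < 2300 → laminar → f = 64/Re = 0.2923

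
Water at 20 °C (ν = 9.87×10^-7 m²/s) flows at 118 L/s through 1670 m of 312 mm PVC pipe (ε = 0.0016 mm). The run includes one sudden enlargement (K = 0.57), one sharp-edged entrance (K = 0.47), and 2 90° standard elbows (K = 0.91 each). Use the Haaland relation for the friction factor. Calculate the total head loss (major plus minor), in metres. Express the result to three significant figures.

H_L ≈ 8.91 m

V = 4Q/(πD²) = 1.543 m/s; V²/2g = 0.1214 m
Re = 4.88×10^5, ε/D = 5.13×10^-6 → f = 0.01318 (Haaland)
Major: h_f = f(L/D)·V²/2g = 0.01318·5353·0.1214 = 8.563 m
Minor: ΣK = 2.86; h_m = ΣK·V²/2g = 0.3472 m
Total H_L = 8.563 + 0.3472 = 8.910 m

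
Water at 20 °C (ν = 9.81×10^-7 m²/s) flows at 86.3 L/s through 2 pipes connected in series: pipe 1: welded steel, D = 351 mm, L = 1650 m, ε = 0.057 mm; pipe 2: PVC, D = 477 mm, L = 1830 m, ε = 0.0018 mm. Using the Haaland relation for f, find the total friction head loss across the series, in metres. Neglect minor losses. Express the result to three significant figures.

H ≈ 3.67 m

Pipe 1: V = 0.8919 m/s, Re = 3.19×10^5, ε/D = 1.62×10^-4, f = 0.01565, h_1 = f(L/D)V²/2g = 2.982 m
Pipe 2: V = 0.4829 m/s, Re = 2.35×10^5, ε/D = 3.77×10^-6, f = 0.01505, h_2 = f(L/D)V²/2g = 0.6863 m
Series → Q common, losses add: H = Σh = 3.668 m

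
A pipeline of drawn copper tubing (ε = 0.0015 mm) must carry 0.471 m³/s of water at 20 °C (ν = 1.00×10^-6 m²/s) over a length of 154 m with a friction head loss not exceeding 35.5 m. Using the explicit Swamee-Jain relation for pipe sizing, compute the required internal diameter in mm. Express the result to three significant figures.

D ≈ 242 mm

Swamee-Jain (Type III): D = 0.66·[ε^1.25·(LQ²/(gh_f))^4.75 + ν·Q^9.4·(L/(gh_f))^5.2]^0.04
LQ²/(gh_f) = 0.09810; L/(gh_f) = 0.4422
Term 1 = ε^1.25·(…)^4.75 = 8.52×10^-13; Term 2 = ν·Q^9.4·(…)^5.2 = 1.21×10^-11
D = 0.66·(8.52×10^-13 + 1.21×10^-11)^0.04 = 0.2421 m = 242 mm
Check: V = 10.2 m/s, Re = 2.48×10^6, f = 0.01029, h_f = 34.9 m ≈ 35.5 m ✓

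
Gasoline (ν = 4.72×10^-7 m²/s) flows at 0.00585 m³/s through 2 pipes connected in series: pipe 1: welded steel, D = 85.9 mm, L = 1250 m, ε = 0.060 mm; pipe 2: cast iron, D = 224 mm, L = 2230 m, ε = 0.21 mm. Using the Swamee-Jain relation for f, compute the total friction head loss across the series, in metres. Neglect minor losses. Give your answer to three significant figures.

Pipe 1: V = 1.009 m/s, Re = 1.84×10^5, ε/D = 6.98×10^-4, f = 0.02004, h_1 = f(L/D)V²/2g = 15.15 m
Pipe 2: V = 0.1484 m/s, Re = 7.04×10^4, ε/D = 9.37×10^-4, f = 0.02297, h_2 = f(L/D)V²/2g = 0.2568 m
Series → Q common, losses add: H = Σh = 15.40 m

H ≈ 15.4 m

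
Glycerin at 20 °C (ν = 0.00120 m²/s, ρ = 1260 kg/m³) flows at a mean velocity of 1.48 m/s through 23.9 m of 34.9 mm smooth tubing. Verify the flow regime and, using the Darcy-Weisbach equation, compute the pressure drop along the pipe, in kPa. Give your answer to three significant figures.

Re = VD/ν = 1.48·0.03490/0.00120 = 43.0 → laminar (Re < 2300)
f = 64/Re = 1.487
h_f = f(L/D)V²/(2g) = 1.487·(23.9/0.03490)·1.48²/(2·9.81) = 113.7 m
Δp = ρg·h_f = 1260·9.81·113.7 = 1405 kPa

Δp ≈ 1410 kPa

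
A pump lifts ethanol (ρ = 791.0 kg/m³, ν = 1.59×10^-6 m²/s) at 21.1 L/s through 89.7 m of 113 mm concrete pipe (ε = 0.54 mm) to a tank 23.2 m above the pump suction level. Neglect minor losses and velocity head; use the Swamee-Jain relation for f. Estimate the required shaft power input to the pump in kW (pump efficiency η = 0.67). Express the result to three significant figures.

P_shaft ≈ 7.02 kW

V = 4Q/(πD²) = 2.104 m/s; Re = 1.50×10^5; ε/D = 0.00478; f = 0.03081
h_f = f(L/D)V²/2g = 5.519 m
Total head H = z + h_f = 23.2 + 5.519 = 28.72 m
P_hyd = ρgQH = 791.0·9.81·0.0211·28.72 = 4.702 kW
P_shaft = P_hyd/η = 4.702/0.67 = 7.018 kW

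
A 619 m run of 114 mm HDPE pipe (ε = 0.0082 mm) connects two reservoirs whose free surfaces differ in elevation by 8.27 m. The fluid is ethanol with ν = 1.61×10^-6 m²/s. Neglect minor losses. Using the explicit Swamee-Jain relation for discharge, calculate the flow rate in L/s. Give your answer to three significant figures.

Swamee-Jain (Type II): Q = -0.965·√(gD⁵h_f/L)·ln[ε/(3.7D) + √(3.17ν²L/(gD³h_f))]
√(gD⁵h_f/L) = √(9.81·0.114⁵·8.27/619) = 0.001589
ε/(3.7D) = 1.94×10^-5; √(3.17ν²L/(gD³h_f)) = 2.06×10^-4
Q = -0.965·0.001589·ln(2.252×10^-4) = 0.01287 m³/s
Check: V = 1.26 m/s, Re = 8.93×10^4, f = 0.01870, h_f = 8.23 m ≈ 8.27 m ✓

Q ≈ 12.9 L/s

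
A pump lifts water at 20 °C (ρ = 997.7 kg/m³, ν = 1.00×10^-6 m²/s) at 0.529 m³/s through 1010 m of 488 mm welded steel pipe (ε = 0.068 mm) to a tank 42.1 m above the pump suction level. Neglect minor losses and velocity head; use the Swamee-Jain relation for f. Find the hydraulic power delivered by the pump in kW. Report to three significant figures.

P_hyd ≈ 278 kW

V = 4Q/(πD²) = 2.828 m/s; Re = 1.38×10^6; ε/D = 1.39×10^-4; f = 0.01377
h_f = f(L/D)V²/2g = 11.62 m
Total head H = z + h_f = 42.1 + 11.62 = 53.72 m
P_hyd = ρgQH = 997.7·9.81·0.529·53.72 = 278.1 kW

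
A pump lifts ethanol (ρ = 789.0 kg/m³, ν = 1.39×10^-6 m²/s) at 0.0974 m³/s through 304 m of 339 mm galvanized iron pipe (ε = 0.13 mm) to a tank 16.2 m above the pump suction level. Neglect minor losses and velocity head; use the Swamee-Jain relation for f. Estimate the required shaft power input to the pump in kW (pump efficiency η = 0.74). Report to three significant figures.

V = 4Q/(πD²) = 1.079 m/s; Re = 2.63×10^5; ε/D = 3.83×10^-4; f = 0.01782
h_f = f(L/D)V²/2g = 0.9484 m
Total head H = z + h_f = 16.2 + 0.9484 = 17.15 m
P_hyd = ρgQH = 789.0·9.81·0.0974·17.15 = 12.93 kW
P_shaft = P_hyd/η = 12.93/0.74 = 17.47 kW

P_shaft ≈ 17.5 kW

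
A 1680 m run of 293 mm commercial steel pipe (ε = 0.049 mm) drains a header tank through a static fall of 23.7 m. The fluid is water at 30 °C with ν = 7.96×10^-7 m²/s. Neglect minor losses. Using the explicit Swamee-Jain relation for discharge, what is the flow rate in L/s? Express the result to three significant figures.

Q ≈ 160 L/s

Swamee-Jain (Type II): Q = -0.965·√(gD⁵h_f/L)·ln[ε/(3.7D) + √(3.17ν²L/(gD³h_f))]
√(gD⁵h_f/L) = √(9.81·0.293⁵·23.7/1680) = 0.01729
ε/(3.7D) = 4.52×10^-5; √(3.17ν²L/(gD³h_f)) = 2.40×10^-5
Q = -0.965·0.01729·ln(6.922×10^-5) = 0.1598 m³/s
Check: V = 2.37 m/s, Re = 8.72×10^5, f = 0.01453, h_f = 23.8 m ≈ 23.7 m ✓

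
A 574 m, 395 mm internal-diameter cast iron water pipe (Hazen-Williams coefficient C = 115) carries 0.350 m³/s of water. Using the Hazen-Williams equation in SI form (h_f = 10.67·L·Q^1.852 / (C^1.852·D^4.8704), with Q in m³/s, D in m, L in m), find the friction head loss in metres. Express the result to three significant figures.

h_f ≈ 12.3 m

h_f = 10.67·574·0.350^1.852 / (115^1.852·0.395^4.8704) = 12.33 m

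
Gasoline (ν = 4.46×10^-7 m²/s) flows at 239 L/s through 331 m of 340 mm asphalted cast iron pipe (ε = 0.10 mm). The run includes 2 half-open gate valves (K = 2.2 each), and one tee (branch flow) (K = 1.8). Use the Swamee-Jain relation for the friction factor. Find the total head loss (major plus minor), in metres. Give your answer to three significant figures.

H_L ≈ 7.46 m

V = 4Q/(πD²) = 2.632 m/s; V²/2g = 0.3532 m
Re = 2.01×10^6, ε/D = 2.94×10^-4 → f = 0.01534 (Swamee-Jain)
Major: h_f = f(L/D)·V²/2g = 0.01534·973.5·0.3532 = 5.273 m
Minor: ΣK = 6.20; h_m = ΣK·V²/2g = 2.190 m
Total H_L = 5.273 + 2.190 = 7.462 m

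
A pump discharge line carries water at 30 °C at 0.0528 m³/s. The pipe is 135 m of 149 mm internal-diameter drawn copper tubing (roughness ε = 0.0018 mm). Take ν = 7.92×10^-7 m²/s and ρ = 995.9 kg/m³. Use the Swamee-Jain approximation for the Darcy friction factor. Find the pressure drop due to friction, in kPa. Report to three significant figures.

Δp ≈ 53.8 kPa

V = 4Q/(πD²) = 4·0.0528/(π·0.149²) = 3.028 m/s
Re = VD/ν = 3.028·0.149/7.92×10^-7 = 5.70×10^5 → turbulent
ε/D = 0.0018/149 = 1.21×10^-5
Swamee-Jain: f = 0.01300
h_f = f(L/D)V²/(2g) = 0.01300·(135/0.149)·3.028²/(2·9.81) = 5.505 m
Δp = ρg·h_f = 995.9·9.81·5.505 = 53.78 kPa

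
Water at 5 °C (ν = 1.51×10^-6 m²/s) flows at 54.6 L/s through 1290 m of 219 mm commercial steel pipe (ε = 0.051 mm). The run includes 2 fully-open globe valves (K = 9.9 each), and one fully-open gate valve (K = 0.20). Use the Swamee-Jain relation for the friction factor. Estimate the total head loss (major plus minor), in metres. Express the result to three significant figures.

V = 4Q/(πD²) = 1.449 m/s; V²/2g = 0.1071 m
Re = 2.10×10^5, ε/D = 2.33×10^-4 → f = 0.01725 (Swamee-Jain)
Major: h_f = f(L/D)·V²/2g = 0.01725·5890·0.1071 = 10.88 m
Minor: ΣK = 20.0; h_m = ΣK·V²/2g = 2.142 m
Total H_L = 10.88 + 2.142 = 13.02 m

H_L ≈ 13.0 m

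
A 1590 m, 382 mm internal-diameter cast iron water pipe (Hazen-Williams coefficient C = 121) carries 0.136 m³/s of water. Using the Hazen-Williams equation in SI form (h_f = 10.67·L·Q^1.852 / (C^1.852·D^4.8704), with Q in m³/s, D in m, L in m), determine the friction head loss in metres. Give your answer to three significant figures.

h_f ≈ 6.35 m

h_f = 10.67·1590·0.136^1.852 / (121^1.852·0.382^4.8704) = 6.354 m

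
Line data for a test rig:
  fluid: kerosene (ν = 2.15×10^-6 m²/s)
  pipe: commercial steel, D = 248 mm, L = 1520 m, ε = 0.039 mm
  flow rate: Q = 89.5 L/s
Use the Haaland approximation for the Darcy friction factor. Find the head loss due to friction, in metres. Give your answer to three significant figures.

h_f ≈ 17.6 m

V = 4Q/(πD²) = 4·0.0895/(π·0.248²) = 1.853 m/s
Re = VD/ν = 1.853·0.248/2.15×10^-6 = 2.14×10^5 → turbulent
ε/D = 0.039/248 = 1.57×10^-4
Haaland: f = 0.01643
h_f = f(L/D)V²/(2g) = 0.01643·(1520/0.248)·1.853²/(2·9.81) = 17.62 m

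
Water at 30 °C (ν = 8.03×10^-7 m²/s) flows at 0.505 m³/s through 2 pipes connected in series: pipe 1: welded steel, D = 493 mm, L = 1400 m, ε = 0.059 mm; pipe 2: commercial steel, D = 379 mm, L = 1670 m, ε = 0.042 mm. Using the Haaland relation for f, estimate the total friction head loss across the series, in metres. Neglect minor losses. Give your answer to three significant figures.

H ≈ 71.4 m

Pipe 1: V = 2.645 m/s, Re = 1.62×10^6, ε/D = 1.20×10^-4, f = 0.01320, h_1 = f(L/D)V²/2g = 13.37 m
Pipe 2: V = 4.476 m/s, Re = 2.11×10^6, ε/D = 1.11×10^-4, f = 0.01289, h_2 = f(L/D)V²/2g = 58.01 m
Series → Q common, losses add: H = Σh = 71.38 m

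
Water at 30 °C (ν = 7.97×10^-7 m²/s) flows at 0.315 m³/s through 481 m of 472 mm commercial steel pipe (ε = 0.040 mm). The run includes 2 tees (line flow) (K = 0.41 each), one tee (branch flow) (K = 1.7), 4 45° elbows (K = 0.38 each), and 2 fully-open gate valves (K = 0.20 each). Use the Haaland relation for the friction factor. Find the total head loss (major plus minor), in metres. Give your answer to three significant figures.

H_L ≈ 2.93 m

V = 4Q/(πD²) = 1.800 m/s; V²/2g = 0.1652 m
Re = 1.07×10^6, ε/D = 8.47×10^-5 → f = 0.01302 (Haaland)
Major: h_f = f(L/D)·V²/2g = 0.01302·1019·0.1652 = 2.192 m
Minor: ΣK = 4.44; h_m = ΣK·V²/2g = 0.7334 m
Total H_L = 2.192 + 0.7334 = 2.926 m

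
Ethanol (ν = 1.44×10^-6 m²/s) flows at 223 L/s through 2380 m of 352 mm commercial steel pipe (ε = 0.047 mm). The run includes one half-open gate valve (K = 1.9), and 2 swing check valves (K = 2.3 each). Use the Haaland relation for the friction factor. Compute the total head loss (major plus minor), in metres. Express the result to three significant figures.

H_L ≈ 27.9 m

V = 4Q/(πD²) = 2.292 m/s; V²/2g = 0.2676 m
Re = 5.60×10^5, ε/D = 1.34×10^-4 → f = 0.01446 (Haaland)
Major: h_f = f(L/D)·V²/2g = 0.01446·6761·0.2676 = 26.18 m
Minor: ΣK = 6.50; h_m = ΣK·V²/2g = 1.740 m
Total H_L = 26.18 + 1.740 = 27.92 m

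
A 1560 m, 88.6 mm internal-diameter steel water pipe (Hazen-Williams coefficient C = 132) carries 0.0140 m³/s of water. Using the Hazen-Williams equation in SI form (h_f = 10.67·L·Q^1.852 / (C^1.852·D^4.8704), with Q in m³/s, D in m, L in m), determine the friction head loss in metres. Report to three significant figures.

h_f = 10.67·1560·0.0140^1.852 / (132^1.852·0.0886^4.8704) = 97.06 m

h_f ≈ 97.1 m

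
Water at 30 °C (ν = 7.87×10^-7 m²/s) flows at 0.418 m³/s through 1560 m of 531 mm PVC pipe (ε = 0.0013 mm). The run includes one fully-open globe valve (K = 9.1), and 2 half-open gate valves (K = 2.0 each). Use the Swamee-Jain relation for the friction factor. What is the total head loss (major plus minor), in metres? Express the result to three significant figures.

H_L ≈ 8.36 m

V = 4Q/(πD²) = 1.888 m/s; V²/2g = 0.1816 m
Re = 1.27×10^6, ε/D = 2.45×10^-6 → f = 0.01122 (Swamee-Jain)
Major: h_f = f(L/D)·V²/2g = 0.01122·2938·0.1816 = 5.986 m
Minor: ΣK = 13.1; h_m = ΣK·V²/2g = 2.379 m
Total H_L = 5.986 + 2.379 = 8.365 m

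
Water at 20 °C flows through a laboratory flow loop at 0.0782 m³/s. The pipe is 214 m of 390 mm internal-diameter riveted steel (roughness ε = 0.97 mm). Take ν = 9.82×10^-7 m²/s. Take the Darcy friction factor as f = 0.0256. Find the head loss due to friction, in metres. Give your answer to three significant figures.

h_f ≈ 0.307 m

V = 4Q/(πD²) = 4·0.0782/(π·0.390²) = 0.6546 m/s
h_f = f(L/D)V²/(2g) = 0.02560·(214/0.390)·0.6546²/(2·9.81) = 0.3068 m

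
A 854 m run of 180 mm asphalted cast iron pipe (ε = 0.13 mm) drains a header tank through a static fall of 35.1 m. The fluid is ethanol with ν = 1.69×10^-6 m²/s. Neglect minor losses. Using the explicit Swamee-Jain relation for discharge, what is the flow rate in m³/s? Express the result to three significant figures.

Q ≈ 0.0696 m³/s

Swamee-Jain (Type II): Q = -0.965·√(gD⁵h_f/L)·ln[ε/(3.7D) + √(3.17ν²L/(gD³h_f))]
√(gD⁵h_f/L) = √(9.81·0.180⁵·35.1/854) = 0.008729
ε/(3.7D) = 1.95×10^-4; √(3.17ν²L/(gD³h_f)) = 6.21×10^-5
Q = -0.965·0.008729·ln(2.572×10^-4) = 0.06962 m³/s
Check: V = 2.74 m/s, Re = 2.91×10^5, f = 0.01953, h_f = 35.4 m ≈ 35.1 m ✓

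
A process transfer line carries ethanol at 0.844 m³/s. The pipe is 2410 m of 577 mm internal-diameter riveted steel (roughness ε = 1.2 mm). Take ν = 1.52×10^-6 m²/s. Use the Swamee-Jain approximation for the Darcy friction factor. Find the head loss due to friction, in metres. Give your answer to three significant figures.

h_f ≈ 53.0 m

V = 4Q/(πD²) = 4·0.844/(π·0.577²) = 3.228 m/s
Re = VD/ν = 3.228·0.577/1.52×10^-6 = 1.23×10^6 → turbulent
ε/D = 1.2/577 = 0.00208
Swamee-Jain: f = 0.02388
h_f = f(L/D)V²/(2g) = 0.02388·(2410/0.577)·3.228²/(2·9.81) = 52.96 m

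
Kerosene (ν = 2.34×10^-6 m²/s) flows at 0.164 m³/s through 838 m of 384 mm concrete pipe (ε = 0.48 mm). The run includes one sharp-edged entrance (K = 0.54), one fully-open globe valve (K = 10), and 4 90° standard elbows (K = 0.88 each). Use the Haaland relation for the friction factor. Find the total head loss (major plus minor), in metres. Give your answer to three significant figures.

H_L ≈ 6.28 m

V = 4Q/(πD²) = 1.416 m/s; V²/2g = 0.1022 m
Re = 2.32×10^5, ε/D = 0.00125 → f = 0.02172 (Haaland)
Major: h_f = f(L/D)·V²/2g = 0.02172·2182·0.1022 = 4.844 m
Minor: ΣK = 14.1; h_m = ΣK·V²/2g = 1.437 m
Total H_L = 4.844 + 1.437 = 6.281 m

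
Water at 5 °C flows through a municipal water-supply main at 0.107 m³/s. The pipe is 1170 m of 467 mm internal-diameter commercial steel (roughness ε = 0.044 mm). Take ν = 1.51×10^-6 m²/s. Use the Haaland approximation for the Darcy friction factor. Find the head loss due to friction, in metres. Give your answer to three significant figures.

h_f ≈ 0.809 m

V = 4Q/(πD²) = 4·0.107/(π·0.467²) = 0.6247 m/s
Re = VD/ν = 0.6247·0.467/1.51×10^-6 = 1.93×10^5 → turbulent
ε/D = 0.044/467 = 9.42×10^-5
Haaland: f = 0.01624
h_f = f(L/D)V²/(2g) = 0.01624·(1170/0.467)·0.6247²/(2·9.81) = 0.8091 m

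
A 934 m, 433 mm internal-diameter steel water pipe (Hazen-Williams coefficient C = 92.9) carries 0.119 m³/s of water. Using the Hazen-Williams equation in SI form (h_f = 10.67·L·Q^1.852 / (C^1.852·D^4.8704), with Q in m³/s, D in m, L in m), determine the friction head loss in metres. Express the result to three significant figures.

h_f = 10.67·934·0.119^1.852 / (92.9^1.852·0.433^4.8704) = 2.583 m

h_f ≈ 2.58 m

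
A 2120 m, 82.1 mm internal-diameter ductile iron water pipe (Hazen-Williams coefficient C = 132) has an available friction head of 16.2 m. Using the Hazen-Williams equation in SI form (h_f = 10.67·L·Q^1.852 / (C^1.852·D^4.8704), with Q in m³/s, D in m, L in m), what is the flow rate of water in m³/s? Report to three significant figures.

Rearranging: Q = [h_f·C^1.852·D^4.8704 / (10.67·L)]^(1/1.852)
Q = [16.2·132^1.852·0.0821^4.8704 / (10.67·2120)]^0.540 = 0.003693 m³/s

Q ≈ 0.00369 m³/s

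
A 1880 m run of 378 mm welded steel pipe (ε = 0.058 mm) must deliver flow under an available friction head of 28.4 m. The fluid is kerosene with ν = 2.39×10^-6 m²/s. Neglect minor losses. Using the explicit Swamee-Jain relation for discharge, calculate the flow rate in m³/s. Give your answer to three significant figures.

Swamee-Jain (Type II): Q = -0.965·√(gD⁵h_f/L)·ln[ε/(3.7D) + √(3.17ν²L/(gD³h_f))]
√(gD⁵h_f/L) = √(9.81·0.378⁵·28.4/1880) = 0.03382
ε/(3.7D) = 4.15×10^-5; √(3.17ν²L/(gD³h_f)) = 4.76×10^-5
Q = -0.965·0.03382·ln(8.903×10^-5) = 0.3044 m³/s
Check: V = 2.71 m/s, Re = 4.29×10^5, f = 0.01529, h_f = 28.5 m ≈ 28.4 m ✓

Q ≈ 0.304 m³/s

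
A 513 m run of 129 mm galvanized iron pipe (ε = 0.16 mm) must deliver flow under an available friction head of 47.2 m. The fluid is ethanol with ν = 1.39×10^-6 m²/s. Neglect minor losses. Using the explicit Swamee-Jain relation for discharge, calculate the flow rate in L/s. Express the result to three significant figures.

Q ≈ 43.0 L/s

Swamee-Jain (Type II): Q = -0.965·√(gD⁵h_f/L)·ln[ε/(3.7D) + √(3.17ν²L/(gD³h_f))]
√(gD⁵h_f/L) = √(9.81·0.129⁵·47.2/513) = 0.005678
ε/(3.7D) = 3.35×10^-4; √(3.17ν²L/(gD³h_f)) = 5.62×10^-5
Q = -0.965·0.005678·ln(3.914×10^-4) = 0.04299 m³/s
Check: V = 3.29 m/s, Re = 3.05×10^5, f = 0.02168, h_f = 47.5 m ≈ 47.2 m ✓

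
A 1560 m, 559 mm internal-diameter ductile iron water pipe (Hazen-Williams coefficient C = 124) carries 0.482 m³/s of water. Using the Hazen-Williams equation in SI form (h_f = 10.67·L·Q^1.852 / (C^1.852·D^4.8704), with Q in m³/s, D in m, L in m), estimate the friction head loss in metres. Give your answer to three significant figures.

h_f ≈ 9.72 m

h_f = 10.67·1560·0.482^1.852 / (124^1.852·0.559^4.8704) = 9.716 m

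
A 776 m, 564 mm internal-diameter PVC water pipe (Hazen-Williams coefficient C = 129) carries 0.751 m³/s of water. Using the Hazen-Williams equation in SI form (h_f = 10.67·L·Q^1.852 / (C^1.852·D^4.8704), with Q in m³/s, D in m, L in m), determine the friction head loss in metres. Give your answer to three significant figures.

h_f ≈ 9.78 m

h_f = 10.67·776·0.751^1.852 / (129^1.852·0.564^4.8704) = 9.778 m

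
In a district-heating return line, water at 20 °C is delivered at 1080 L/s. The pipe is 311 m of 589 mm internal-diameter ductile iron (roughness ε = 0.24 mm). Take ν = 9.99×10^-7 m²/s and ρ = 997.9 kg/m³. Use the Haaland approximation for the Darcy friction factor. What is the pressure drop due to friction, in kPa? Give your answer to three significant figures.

Δp ≈ 67.1 kPa

V = 4Q/(πD²) = 4·1.08/(π·0.589²) = 3.964 m/s
Re = VD/ν = 3.964·0.589/9.99×10^-7 = 2.34×10^6 → turbulent
ε/D = 0.24/589 = 4.07×10^-4
Haaland: f = 0.01621
h_f = f(L/D)V²/(2g) = 0.01621·(311/0.589)·3.964²/(2·9.81) = 6.856 m
Δp = ρg·h_f = 997.9·9.81·6.856 = 67.11 kPa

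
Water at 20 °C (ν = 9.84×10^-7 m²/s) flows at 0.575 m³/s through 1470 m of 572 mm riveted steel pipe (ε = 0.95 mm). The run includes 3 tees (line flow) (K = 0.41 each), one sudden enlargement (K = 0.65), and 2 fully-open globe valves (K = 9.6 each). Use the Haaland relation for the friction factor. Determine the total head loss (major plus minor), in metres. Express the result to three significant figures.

V = 4Q/(πD²) = 2.238 m/s; V²/2g = 0.2552 m
Re = 1.30×10^6, ε/D = 0.00166 → f = 0.02249 (Haaland)
Major: h_f = f(L/D)·V²/2g = 0.02249·2570·0.2552 = 14.75 m
Minor: ΣK = 21.1; h_m = ΣK·V²/2g = 5.380 m
Total H_L = 14.75 + 5.380 = 20.13 m

H_L ≈ 20.1 m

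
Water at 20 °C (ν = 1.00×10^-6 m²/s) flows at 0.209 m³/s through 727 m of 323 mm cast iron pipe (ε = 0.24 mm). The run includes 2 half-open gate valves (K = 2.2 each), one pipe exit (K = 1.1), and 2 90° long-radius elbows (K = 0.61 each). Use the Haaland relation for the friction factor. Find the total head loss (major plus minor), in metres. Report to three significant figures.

H_L ≈ 16.2 m

V = 4Q/(πD²) = 2.551 m/s; V²/2g = 0.3316 m
Re = 8.24×10^5, ε/D = 7.43×10^-4 → f = 0.01872 (Haaland)
Major: h_f = f(L/D)·V²/2g = 0.01872·2251·0.3316 = 13.97 m
Minor: ΣK = 6.72; h_m = ΣK·V²/2g = 2.228 m
Total H_L = 13.97 + 2.228 = 16.20 m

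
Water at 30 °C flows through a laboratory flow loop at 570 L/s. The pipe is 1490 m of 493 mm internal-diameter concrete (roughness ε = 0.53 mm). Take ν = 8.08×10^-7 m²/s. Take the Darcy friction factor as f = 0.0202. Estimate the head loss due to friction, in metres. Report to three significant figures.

V = 4Q/(πD²) = 4·0.570/(π·0.493²) = 2.986 m/s
h_f = f(L/D)V²/(2g) = 0.02020·(1490/0.493)·2.986²/(2·9.81) = 27.74 m

h_f ≈ 27.7 m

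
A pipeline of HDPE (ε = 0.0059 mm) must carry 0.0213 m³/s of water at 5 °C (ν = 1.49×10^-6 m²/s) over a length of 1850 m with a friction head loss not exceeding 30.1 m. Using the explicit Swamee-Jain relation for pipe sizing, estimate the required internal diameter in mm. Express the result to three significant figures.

D ≈ 133 mm

Swamee-Jain (Type III): D = 0.66·[ε^1.25·(LQ²/(gh_f))^4.75 + ν·Q^9.4·(L/(gh_f))^5.2]^0.04
LQ²/(gh_f) = 0.002842; L/(gh_f) = 6.265
Term 1 = ε^1.25·(…)^4.75 = 2.34×10^-19; Term 2 = ν·Q^9.4·(…)^5.2 = 4.02×10^-18
D = 0.66·(2.34×10^-19 + 4.02×10^-18)^0.04 = 0.1333 m = 133 mm
Check: V = 1.53 m/s, Re = 1.37×10^5, f = 0.01707, h_f = 28.2 m ≈ 30.1 m ✓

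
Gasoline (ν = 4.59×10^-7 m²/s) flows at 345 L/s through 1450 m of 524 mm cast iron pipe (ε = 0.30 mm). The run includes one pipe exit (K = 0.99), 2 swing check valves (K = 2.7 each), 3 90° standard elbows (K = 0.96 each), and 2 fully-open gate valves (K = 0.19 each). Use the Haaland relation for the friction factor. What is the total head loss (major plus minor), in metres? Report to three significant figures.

H_L ≈ 7.57 m

V = 4Q/(πD²) = 1.600 m/s; V²/2g = 0.1304 m
Re = 1.83×10^6, ε/D = 5.73×10^-4 → f = 0.01748 (Haaland)
Major: h_f = f(L/D)·V²/2g = 0.01748·2767·0.1304 = 6.308 m
Minor: ΣK = 9.65; h_m = ΣK·V²/2g = 1.259 m
Total H_L = 6.308 + 1.259 = 7.567 m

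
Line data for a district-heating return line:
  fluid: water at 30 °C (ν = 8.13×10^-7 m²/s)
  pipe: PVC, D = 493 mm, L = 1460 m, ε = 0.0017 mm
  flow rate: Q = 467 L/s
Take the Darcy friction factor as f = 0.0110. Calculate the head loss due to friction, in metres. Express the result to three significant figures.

h_f ≈ 9.94 m

V = 4Q/(πD²) = 4·0.467/(π·0.493²) = 2.446 m/s
h_f = f(L/D)V²/(2g) = 0.01100·(1460/0.493)·2.446²/(2·9.81) = 9.937 m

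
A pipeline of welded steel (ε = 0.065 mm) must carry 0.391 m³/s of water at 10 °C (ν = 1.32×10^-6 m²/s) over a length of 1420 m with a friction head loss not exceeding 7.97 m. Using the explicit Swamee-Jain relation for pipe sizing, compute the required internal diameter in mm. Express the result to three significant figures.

Swamee-Jain (Type III): D = 0.66·[ε^1.25·(LQ²/(gh_f))^4.75 + ν·Q^9.4·(L/(gh_f))^5.2]^0.04
LQ²/(gh_f) = 2.777; L/(gh_f) = 18.16
Term 1 = ε^1.25·(…)^4.75 = 7.46×10^-4; Term 2 = ν·Q^9.4·(…)^5.2 = 6.83×10^-4
D = 0.66·(7.46×10^-4 + 6.83×10^-4)^0.04 = 0.5079 m = 508 mm
Check: V = 1.93 m/s, Re = 7.43×10^5, f = 0.01424, h_f = 7.56 m ≈ 7.97 m ✓

D ≈ 508 mm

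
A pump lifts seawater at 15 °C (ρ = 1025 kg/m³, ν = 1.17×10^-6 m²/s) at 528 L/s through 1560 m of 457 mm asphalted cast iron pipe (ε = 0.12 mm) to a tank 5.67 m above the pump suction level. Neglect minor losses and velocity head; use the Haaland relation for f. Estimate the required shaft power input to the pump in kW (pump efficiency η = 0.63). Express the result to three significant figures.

V = 4Q/(πD²) = 3.219 m/s; Re = 1.26×10^6; ε/D = 2.63×10^-4; f = 0.01512
h_f = f(L/D)V²/2g = 27.25 m
Total head H = z + h_f = 5.67 + 27.25 = 32.92 m
P_hyd = ρgQH = 1025·9.81·0.528·32.92 = 174.8 kW
P_shaft = P_hyd/η = 174.8/0.63 = 277.4 kW

P_shaft ≈ 277 kW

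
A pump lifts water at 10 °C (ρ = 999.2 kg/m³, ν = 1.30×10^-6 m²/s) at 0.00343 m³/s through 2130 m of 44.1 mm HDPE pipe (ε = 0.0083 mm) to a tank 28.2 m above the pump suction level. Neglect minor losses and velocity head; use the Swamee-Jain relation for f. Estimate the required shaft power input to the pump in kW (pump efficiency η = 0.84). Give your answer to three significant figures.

P_shaft ≈ 11.0 kW

V = 4Q/(πD²) = 2.246 m/s; Re = 7.62×10^4; ε/D = 1.88×10^-4; f = 0.01985
h_f = f(L/D)V²/2g = 246.4 m
Total head H = z + h_f = 28.2 + 246.4 = 274.6 m
P_hyd = ρgQH = 999.2·9.81·0.00343·274.6 = 9.234 kW
P_shaft = P_hyd/η = 9.234/0.84 = 10.99 kW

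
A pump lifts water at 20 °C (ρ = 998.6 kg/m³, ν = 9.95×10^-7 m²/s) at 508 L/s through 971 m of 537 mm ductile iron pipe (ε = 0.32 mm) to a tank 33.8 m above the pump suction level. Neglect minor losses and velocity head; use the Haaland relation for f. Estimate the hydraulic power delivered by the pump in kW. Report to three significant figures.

V = 4Q/(πD²) = 2.243 m/s; Re = 1.21×10^6; ε/D = 5.96×10^-4; f = 0.01773
h_f = f(L/D)V²/2g = 8.222 m
Total head H = z + h_f = 33.8 + 8.222 = 42.02 m
P_hyd = ρgQH = 998.6·9.81·0.508·42.02 = 209.1 kW

P_hyd ≈ 209 kW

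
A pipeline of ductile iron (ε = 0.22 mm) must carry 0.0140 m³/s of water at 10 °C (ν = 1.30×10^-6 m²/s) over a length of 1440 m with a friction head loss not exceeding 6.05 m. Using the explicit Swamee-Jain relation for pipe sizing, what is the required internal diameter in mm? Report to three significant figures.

D ≈ 159 mm

Swamee-Jain (Type III): D = 0.66·[ε^1.25·(LQ²/(gh_f))^4.75 + ν·Q^9.4·(L/(gh_f))^5.2]^0.04
LQ²/(gh_f) = 0.004755; L/(gh_f) = 24.26
Term 1 = ε^1.25·(…)^4.75 = 2.48×10^-16; Term 2 = ν·Q^9.4·(…)^5.2 = 7.75×10^-17
D = 0.66·(2.48×10^-16 + 7.75×10^-17)^0.04 = 0.1585 m = 159 mm
Check: V = 0.709 m/s, Re = 8.65×10^4, f = 0.02389, h_f = 5.57 m ≈ 6.05 m ✓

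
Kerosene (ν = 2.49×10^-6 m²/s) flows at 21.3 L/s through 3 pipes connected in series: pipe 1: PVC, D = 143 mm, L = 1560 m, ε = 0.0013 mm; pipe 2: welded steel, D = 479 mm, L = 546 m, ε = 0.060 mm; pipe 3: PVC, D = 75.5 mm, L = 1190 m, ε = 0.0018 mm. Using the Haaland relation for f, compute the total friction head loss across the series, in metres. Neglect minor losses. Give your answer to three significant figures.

Pipe 1: V = 1.326 m/s, Re = 7.62×10^4, ε/D = 9.09×10^-6, f = 0.01891, h_1 = f(L/D)V²/2g = 18.49 m
Pipe 2: V = 0.1182 m/s, Re = 2.27×10^4, ε/D = 1.25×10^-4, f = 0.02516, h_2 = f(L/D)V²/2g = 0.02042 m
Pipe 3: V = 4.758 m/s, Re = 1.44×10^5, ε/D = 2.38×10^-5, f = 0.01665, h_3 = f(L/D)V²/2g = 302.9 m
Series → Q common, losses add: H = Σh = 321.4 m

H ≈ 321 m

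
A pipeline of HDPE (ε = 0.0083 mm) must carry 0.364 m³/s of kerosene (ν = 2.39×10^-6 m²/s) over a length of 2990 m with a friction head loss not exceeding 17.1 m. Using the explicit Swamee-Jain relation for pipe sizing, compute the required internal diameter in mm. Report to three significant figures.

Swamee-Jain (Type III): D = 0.66·[ε^1.25·(LQ²/(gh_f))^4.75 + ν·Q^9.4·(L/(gh_f))^5.2]^0.04
LQ²/(gh_f) = 2.362; L/(gh_f) = 17.82
Term 1 = ε^1.25·(…)^4.75 = 2.64×10^-5; Term 2 = ν·Q^9.4·(…)^5.2 = 5.73×10^-4
D = 0.66·(2.64×10^-5 + 5.73×10^-4)^0.04 = 0.4905 m = 491 mm
Check: V = 1.93 m/s, Re = 3.95×10^5, f = 0.01389, h_f = 16.0 m ≈ 17.1 m ✓

D ≈ 491 mm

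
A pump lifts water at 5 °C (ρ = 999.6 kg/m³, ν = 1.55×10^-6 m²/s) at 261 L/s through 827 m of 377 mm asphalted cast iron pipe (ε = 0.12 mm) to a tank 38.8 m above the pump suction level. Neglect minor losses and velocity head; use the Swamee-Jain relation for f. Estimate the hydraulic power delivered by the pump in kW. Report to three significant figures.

P_hyd ≈ 125 kW

V = 4Q/(πD²) = 2.338 m/s; Re = 5.69×10^5; ε/D = 3.18×10^-4; f = 0.01638
h_f = f(L/D)V²/2g = 10.01 m
Total head H = z + h_f = 38.8 + 10.01 = 48.81 m
P_hyd = ρgQH = 999.6·9.81·0.261·48.81 = 124.9 kW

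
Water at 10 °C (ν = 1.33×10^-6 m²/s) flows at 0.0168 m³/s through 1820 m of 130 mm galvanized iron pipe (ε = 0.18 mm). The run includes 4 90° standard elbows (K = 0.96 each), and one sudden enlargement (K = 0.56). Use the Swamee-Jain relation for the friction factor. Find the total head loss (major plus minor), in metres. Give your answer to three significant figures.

V = 4Q/(πD²) = 1.266 m/s; V²/2g = 0.08165 m
Re = 1.24×10^5, ε/D = 0.00138 → f = 0.02323 (Swamee-Jain)
Major: h_f = f(L/D)·V²/2g = 0.02323·14000·0.08165 = 26.55 m
Minor: ΣK = 4.40; h_m = ΣK·V²/2g = 0.3593 m
Total H_L = 26.55 + 0.3593 = 26.91 m

H_L ≈ 26.9 m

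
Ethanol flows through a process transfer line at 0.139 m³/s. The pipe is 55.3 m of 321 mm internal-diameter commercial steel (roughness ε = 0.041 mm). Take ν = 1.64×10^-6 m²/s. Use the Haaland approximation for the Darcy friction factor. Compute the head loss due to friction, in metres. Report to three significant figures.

V = 4Q/(πD²) = 4·0.139/(π·0.321²) = 1.718 m/s
Re = VD/ν = 1.718·0.321/1.64×10^-6 = 3.36×10^5 → turbulent
ε/D = 0.041/321 = 1.28×10^-4
Haaland: f = 0.01525
h_f = f(L/D)V²/(2g) = 0.01525·(55.3/0.321)·1.718²/(2·9.81) = 0.3949 m

h_f ≈ 0.395 m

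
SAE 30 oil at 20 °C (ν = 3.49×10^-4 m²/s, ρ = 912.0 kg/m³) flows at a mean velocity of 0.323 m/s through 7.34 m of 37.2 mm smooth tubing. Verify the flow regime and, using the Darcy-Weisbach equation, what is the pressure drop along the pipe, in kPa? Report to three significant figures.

Δp ≈ 17.4 kPa

Re = VD/ν = 0.323·0.03720/3.49×10^-4 = 34.4 → laminar (Re < 2300)
f = 64/Re = 1.859
h_f = f(L/D)V²/(2g) = 1.859·(7.34/0.03720)·0.323²/(2·9.81) = 1.950 m
Δp = ρg·h_f = 912.0·9.81·1.950 = 17.45 kPa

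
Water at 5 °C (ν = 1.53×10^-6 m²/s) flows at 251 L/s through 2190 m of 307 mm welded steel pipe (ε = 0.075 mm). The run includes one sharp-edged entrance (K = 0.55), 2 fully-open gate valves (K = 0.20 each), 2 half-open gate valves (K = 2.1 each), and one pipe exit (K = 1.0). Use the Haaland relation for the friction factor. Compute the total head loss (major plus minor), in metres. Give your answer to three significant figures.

V = 4Q/(πD²) = 3.391 m/s; V²/2g = 0.5860 m
Re = 6.80×10^5, ε/D = 2.44×10^-4 → f = 0.01537 (Haaland)
Major: h_f = f(L/D)·V²/2g = 0.01537·7134·0.5860 = 64.26 m
Minor: ΣK = 6.15; h_m = ΣK·V²/2g = 3.604 m
Total H_L = 64.26 + 3.604 = 67.86 m

H_L ≈ 67.9 m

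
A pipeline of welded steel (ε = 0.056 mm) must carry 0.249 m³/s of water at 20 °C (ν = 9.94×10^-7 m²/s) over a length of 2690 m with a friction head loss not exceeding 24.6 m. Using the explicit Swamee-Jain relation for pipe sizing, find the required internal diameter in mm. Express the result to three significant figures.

Swamee-Jain (Type III): D = 0.66·[ε^1.25·(LQ²/(gh_f))^4.75 + ν·Q^9.4·(L/(gh_f))^5.2]^0.04
LQ²/(gh_f) = 0.6911; L/(gh_f) = 11.15
Term 1 = ε^1.25·(…)^4.75 = 8.38×10^-7; Term 2 = ν·Q^9.4·(…)^5.2 = 5.85×10^-7
D = 0.66·(8.38×10^-7 + 5.85×10^-7)^0.04 = 0.3852 m = 385 mm
Check: V = 2.14 m/s, Re = 8.28×10^5, f = 0.01432, h_f = 23.3 m ≈ 24.6 m ✓

D ≈ 385 mm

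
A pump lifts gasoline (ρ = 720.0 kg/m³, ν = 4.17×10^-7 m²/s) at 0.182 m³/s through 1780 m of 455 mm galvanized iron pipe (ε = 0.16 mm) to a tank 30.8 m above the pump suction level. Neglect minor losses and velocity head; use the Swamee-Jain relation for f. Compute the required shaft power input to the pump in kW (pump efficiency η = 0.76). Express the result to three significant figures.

P_shaft ≈ 58.9 kW

V = 4Q/(πD²) = 1.119 m/s; Re = 1.22×10^6; ε/D = 3.52×10^-4; f = 0.01608
h_f = f(L/D)V²/2g = 4.018 m
Total head H = z + h_f = 30.8 + 4.018 = 34.82 m
P_hyd = ρgQH = 720.0·9.81·0.182·34.82 = 44.76 kW
P_shaft = P_hyd/η = 44.76/0.76 = 58.89 kW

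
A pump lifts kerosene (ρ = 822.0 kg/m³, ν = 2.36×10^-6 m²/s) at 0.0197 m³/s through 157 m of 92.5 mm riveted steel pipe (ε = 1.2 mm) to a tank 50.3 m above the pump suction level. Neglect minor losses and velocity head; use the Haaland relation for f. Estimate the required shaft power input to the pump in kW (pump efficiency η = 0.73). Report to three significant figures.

V = 4Q/(πD²) = 2.932 m/s; Re = 1.15×10^5; ε/D = 0.0130; f = 0.04198
h_f = f(L/D)V²/2g = 31.21 m
Total head H = z + h_f = 50.3 + 31.21 = 81.51 m
P_hyd = ρgQH = 822.0·9.81·0.0197·81.51 = 12.95 kW
P_shaft = P_hyd/η = 12.95/0.73 = 17.74 kW

P_shaft ≈ 17.7 kW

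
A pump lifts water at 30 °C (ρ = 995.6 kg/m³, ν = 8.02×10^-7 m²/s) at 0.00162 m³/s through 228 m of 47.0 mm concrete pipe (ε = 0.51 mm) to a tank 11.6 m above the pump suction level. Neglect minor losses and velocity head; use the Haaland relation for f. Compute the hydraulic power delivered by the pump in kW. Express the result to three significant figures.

P_hyd ≈ 0.320 kW

V = 4Q/(πD²) = 0.9337 m/s; Re = 5.47×10^4; ε/D = 0.0109; f = 0.04002
h_f = f(L/D)V²/2g = 8.626 m
Total head H = z + h_f = 11.6 + 8.626 = 20.23 m
P_hyd = ρgQH = 995.6·9.81·0.00162·20.23 = 0.3200 kW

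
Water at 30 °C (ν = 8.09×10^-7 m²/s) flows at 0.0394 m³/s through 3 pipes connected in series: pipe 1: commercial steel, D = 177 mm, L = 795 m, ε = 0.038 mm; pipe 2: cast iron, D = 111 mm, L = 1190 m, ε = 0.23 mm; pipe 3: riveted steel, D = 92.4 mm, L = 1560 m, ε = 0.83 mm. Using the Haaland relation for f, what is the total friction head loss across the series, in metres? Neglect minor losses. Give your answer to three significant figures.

Pipe 1: V = 1.601 m/s, Re = 3.50×10^5, ε/D = 2.15×10^-4, f = 0.01592, h_1 = f(L/D)V²/2g = 9.345 m
Pipe 2: V = 4.072 m/s, Re = 5.59×10^5, ε/D = 0.00207, f = 0.02397, h_2 = f(L/D)V²/2g = 217.1 m
Pipe 3: V = 5.876 m/s, Re = 6.71×10^5, ε/D = 0.00898, f = 0.03673, h_3 = f(L/D)V²/2g = 1091 m
Series → Q common, losses add: H = Σh = 1318 m

H ≈ 1320 m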